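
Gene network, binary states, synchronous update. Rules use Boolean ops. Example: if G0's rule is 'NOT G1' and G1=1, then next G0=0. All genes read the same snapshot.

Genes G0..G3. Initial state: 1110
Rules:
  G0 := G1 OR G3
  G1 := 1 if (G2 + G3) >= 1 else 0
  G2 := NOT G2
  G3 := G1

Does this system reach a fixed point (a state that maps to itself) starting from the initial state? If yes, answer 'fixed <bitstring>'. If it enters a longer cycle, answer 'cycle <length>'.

Answer: cycle 2

Derivation:
Step 0: 1110
Step 1: G0=G1|G3=1|0=1 G1=(1+0>=1)=1 G2=NOT G2=NOT 1=0 G3=G1=1 -> 1101
Step 2: G0=G1|G3=1|1=1 G1=(0+1>=1)=1 G2=NOT G2=NOT 0=1 G3=G1=1 -> 1111
Step 3: G0=G1|G3=1|1=1 G1=(1+1>=1)=1 G2=NOT G2=NOT 1=0 G3=G1=1 -> 1101
Cycle of length 2 starting at step 1 -> no fixed point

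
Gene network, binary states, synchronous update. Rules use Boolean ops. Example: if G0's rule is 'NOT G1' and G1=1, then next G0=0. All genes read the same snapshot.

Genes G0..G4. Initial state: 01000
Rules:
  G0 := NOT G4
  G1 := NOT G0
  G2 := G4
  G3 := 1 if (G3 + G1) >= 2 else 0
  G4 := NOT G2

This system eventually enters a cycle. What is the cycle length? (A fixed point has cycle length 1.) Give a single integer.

Step 0: 01000
Step 1: G0=NOT G4=NOT 0=1 G1=NOT G0=NOT 0=1 G2=G4=0 G3=(0+1>=2)=0 G4=NOT G2=NOT 0=1 -> 11001
Step 2: G0=NOT G4=NOT 1=0 G1=NOT G0=NOT 1=0 G2=G4=1 G3=(0+1>=2)=0 G4=NOT G2=NOT 0=1 -> 00101
Step 3: G0=NOT G4=NOT 1=0 G1=NOT G0=NOT 0=1 G2=G4=1 G3=(0+0>=2)=0 G4=NOT G2=NOT 1=0 -> 01100
Step 4: G0=NOT G4=NOT 0=1 G1=NOT G0=NOT 0=1 G2=G4=0 G3=(0+1>=2)=0 G4=NOT G2=NOT 1=0 -> 11000
Step 5: G0=NOT G4=NOT 0=1 G1=NOT G0=NOT 1=0 G2=G4=0 G3=(0+1>=2)=0 G4=NOT G2=NOT 0=1 -> 10001
Step 6: G0=NOT G4=NOT 1=0 G1=NOT G0=NOT 1=0 G2=G4=1 G3=(0+0>=2)=0 G4=NOT G2=NOT 0=1 -> 00101
State from step 6 equals state from step 2 -> cycle length 4

Answer: 4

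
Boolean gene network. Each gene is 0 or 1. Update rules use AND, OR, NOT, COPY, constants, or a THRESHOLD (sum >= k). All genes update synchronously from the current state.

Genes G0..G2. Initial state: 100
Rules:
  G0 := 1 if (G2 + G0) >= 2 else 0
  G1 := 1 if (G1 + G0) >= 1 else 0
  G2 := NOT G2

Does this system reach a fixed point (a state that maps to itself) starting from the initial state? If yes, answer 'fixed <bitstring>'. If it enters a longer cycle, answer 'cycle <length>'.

Step 0: 100
Step 1: G0=(0+1>=2)=0 G1=(0+1>=1)=1 G2=NOT G2=NOT 0=1 -> 011
Step 2: G0=(1+0>=2)=0 G1=(1+0>=1)=1 G2=NOT G2=NOT 1=0 -> 010
Step 3: G0=(0+0>=2)=0 G1=(1+0>=1)=1 G2=NOT G2=NOT 0=1 -> 011
Cycle of length 2 starting at step 1 -> no fixed point

Answer: cycle 2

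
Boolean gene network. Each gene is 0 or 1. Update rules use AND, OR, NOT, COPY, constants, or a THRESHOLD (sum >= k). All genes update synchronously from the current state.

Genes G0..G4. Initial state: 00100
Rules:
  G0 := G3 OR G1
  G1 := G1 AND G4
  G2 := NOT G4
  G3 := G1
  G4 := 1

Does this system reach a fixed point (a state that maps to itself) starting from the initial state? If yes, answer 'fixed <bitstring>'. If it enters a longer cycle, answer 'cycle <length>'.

Step 0: 00100
Step 1: G0=G3|G1=0|0=0 G1=G1&G4=0&0=0 G2=NOT G4=NOT 0=1 G3=G1=0 G4=1(const) -> 00101
Step 2: G0=G3|G1=0|0=0 G1=G1&G4=0&1=0 G2=NOT G4=NOT 1=0 G3=G1=0 G4=1(const) -> 00001
Step 3: G0=G3|G1=0|0=0 G1=G1&G4=0&1=0 G2=NOT G4=NOT 1=0 G3=G1=0 G4=1(const) -> 00001
Fixed point reached at step 2: 00001

Answer: fixed 00001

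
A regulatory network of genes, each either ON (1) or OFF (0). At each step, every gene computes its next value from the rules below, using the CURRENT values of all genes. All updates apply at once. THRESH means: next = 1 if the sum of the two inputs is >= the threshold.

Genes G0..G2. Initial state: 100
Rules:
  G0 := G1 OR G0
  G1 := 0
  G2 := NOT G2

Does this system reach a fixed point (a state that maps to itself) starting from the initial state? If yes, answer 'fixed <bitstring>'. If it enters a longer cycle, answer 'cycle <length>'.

Step 0: 100
Step 1: G0=G1|G0=0|1=1 G1=0(const) G2=NOT G2=NOT 0=1 -> 101
Step 2: G0=G1|G0=0|1=1 G1=0(const) G2=NOT G2=NOT 1=0 -> 100
Cycle of length 2 starting at step 0 -> no fixed point

Answer: cycle 2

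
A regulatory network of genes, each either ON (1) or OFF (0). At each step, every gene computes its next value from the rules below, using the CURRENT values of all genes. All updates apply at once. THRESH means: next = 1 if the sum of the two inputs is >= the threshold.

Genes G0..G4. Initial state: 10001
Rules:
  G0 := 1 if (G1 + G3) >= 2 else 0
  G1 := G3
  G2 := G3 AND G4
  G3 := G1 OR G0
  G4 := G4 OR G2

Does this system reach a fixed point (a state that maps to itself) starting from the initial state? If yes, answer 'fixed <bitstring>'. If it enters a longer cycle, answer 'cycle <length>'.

Step 0: 10001
Step 1: G0=(0+0>=2)=0 G1=G3=0 G2=G3&G4=0&1=0 G3=G1|G0=0|1=1 G4=G4|G2=1|0=1 -> 00011
Step 2: G0=(0+1>=2)=0 G1=G3=1 G2=G3&G4=1&1=1 G3=G1|G0=0|0=0 G4=G4|G2=1|0=1 -> 01101
Step 3: G0=(1+0>=2)=0 G1=G3=0 G2=G3&G4=0&1=0 G3=G1|G0=1|0=1 G4=G4|G2=1|1=1 -> 00011
Cycle of length 2 starting at step 1 -> no fixed point

Answer: cycle 2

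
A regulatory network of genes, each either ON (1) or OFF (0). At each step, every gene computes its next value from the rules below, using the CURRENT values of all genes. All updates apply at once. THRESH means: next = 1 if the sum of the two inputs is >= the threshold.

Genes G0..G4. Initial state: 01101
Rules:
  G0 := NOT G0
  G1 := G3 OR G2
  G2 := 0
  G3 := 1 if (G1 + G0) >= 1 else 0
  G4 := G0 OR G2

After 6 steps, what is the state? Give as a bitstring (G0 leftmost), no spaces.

Step 1: G0=NOT G0=NOT 0=1 G1=G3|G2=0|1=1 G2=0(const) G3=(1+0>=1)=1 G4=G0|G2=0|1=1 -> 11011
Step 2: G0=NOT G0=NOT 1=0 G1=G3|G2=1|0=1 G2=0(const) G3=(1+1>=1)=1 G4=G0|G2=1|0=1 -> 01011
Step 3: G0=NOT G0=NOT 0=1 G1=G3|G2=1|0=1 G2=0(const) G3=(1+0>=1)=1 G4=G0|G2=0|0=0 -> 11010
Step 4: G0=NOT G0=NOT 1=0 G1=G3|G2=1|0=1 G2=0(const) G3=(1+1>=1)=1 G4=G0|G2=1|0=1 -> 01011
Step 5: G0=NOT G0=NOT 0=1 G1=G3|G2=1|0=1 G2=0(const) G3=(1+0>=1)=1 G4=G0|G2=0|0=0 -> 11010
Step 6: G0=NOT G0=NOT 1=0 G1=G3|G2=1|0=1 G2=0(const) G3=(1+1>=1)=1 G4=G0|G2=1|0=1 -> 01011

01011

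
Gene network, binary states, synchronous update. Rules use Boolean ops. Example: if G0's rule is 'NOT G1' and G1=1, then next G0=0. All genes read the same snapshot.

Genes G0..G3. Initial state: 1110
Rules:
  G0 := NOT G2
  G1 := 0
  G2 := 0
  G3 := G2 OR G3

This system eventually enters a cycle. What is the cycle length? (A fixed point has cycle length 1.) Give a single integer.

Step 0: 1110
Step 1: G0=NOT G2=NOT 1=0 G1=0(const) G2=0(const) G3=G2|G3=1|0=1 -> 0001
Step 2: G0=NOT G2=NOT 0=1 G1=0(const) G2=0(const) G3=G2|G3=0|1=1 -> 1001
Step 3: G0=NOT G2=NOT 0=1 G1=0(const) G2=0(const) G3=G2|G3=0|1=1 -> 1001
State from step 3 equals state from step 2 -> cycle length 1

Answer: 1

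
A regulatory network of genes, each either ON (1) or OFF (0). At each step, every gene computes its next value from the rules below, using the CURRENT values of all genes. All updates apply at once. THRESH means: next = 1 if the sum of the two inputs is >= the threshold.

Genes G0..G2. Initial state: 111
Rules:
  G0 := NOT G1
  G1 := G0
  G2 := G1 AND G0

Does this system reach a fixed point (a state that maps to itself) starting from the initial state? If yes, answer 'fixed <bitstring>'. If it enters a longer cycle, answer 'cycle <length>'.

Answer: cycle 4

Derivation:
Step 0: 111
Step 1: G0=NOT G1=NOT 1=0 G1=G0=1 G2=G1&G0=1&1=1 -> 011
Step 2: G0=NOT G1=NOT 1=0 G1=G0=0 G2=G1&G0=1&0=0 -> 000
Step 3: G0=NOT G1=NOT 0=1 G1=G0=0 G2=G1&G0=0&0=0 -> 100
Step 4: G0=NOT G1=NOT 0=1 G1=G0=1 G2=G1&G0=0&1=0 -> 110
Step 5: G0=NOT G1=NOT 1=0 G1=G0=1 G2=G1&G0=1&1=1 -> 011
Cycle of length 4 starting at step 1 -> no fixed point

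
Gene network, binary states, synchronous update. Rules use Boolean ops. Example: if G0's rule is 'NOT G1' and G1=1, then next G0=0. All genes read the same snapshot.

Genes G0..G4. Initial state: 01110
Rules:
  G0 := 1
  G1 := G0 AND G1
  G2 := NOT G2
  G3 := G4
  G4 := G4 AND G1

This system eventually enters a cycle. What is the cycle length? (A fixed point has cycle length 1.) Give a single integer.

Answer: 2

Derivation:
Step 0: 01110
Step 1: G0=1(const) G1=G0&G1=0&1=0 G2=NOT G2=NOT 1=0 G3=G4=0 G4=G4&G1=0&1=0 -> 10000
Step 2: G0=1(const) G1=G0&G1=1&0=0 G2=NOT G2=NOT 0=1 G3=G4=0 G4=G4&G1=0&0=0 -> 10100
Step 3: G0=1(const) G1=G0&G1=1&0=0 G2=NOT G2=NOT 1=0 G3=G4=0 G4=G4&G1=0&0=0 -> 10000
State from step 3 equals state from step 1 -> cycle length 2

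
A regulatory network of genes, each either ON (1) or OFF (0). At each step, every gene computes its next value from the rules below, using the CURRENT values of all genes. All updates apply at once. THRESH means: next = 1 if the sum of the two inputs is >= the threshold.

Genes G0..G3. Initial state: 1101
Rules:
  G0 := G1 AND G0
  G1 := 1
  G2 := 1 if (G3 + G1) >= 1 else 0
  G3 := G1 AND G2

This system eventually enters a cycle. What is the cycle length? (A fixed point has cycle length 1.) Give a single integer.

Step 0: 1101
Step 1: G0=G1&G0=1&1=1 G1=1(const) G2=(1+1>=1)=1 G3=G1&G2=1&0=0 -> 1110
Step 2: G0=G1&G0=1&1=1 G1=1(const) G2=(0+1>=1)=1 G3=G1&G2=1&1=1 -> 1111
Step 3: G0=G1&G0=1&1=1 G1=1(const) G2=(1+1>=1)=1 G3=G1&G2=1&1=1 -> 1111
State from step 3 equals state from step 2 -> cycle length 1

Answer: 1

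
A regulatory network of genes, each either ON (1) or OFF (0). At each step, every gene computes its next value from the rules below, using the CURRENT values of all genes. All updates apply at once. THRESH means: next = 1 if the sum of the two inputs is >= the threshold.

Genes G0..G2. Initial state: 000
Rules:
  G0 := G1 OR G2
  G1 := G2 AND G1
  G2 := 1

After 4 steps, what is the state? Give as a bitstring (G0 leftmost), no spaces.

Step 1: G0=G1|G2=0|0=0 G1=G2&G1=0&0=0 G2=1(const) -> 001
Step 2: G0=G1|G2=0|1=1 G1=G2&G1=1&0=0 G2=1(const) -> 101
Step 3: G0=G1|G2=0|1=1 G1=G2&G1=1&0=0 G2=1(const) -> 101
Step 4: G0=G1|G2=0|1=1 G1=G2&G1=1&0=0 G2=1(const) -> 101

101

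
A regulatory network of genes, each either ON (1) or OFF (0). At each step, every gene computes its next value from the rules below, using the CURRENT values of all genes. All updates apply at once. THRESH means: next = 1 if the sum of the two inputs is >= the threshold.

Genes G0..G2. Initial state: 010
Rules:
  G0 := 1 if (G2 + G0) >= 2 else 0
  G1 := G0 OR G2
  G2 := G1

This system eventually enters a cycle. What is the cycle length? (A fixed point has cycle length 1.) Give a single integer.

Answer: 2

Derivation:
Step 0: 010
Step 1: G0=(0+0>=2)=0 G1=G0|G2=0|0=0 G2=G1=1 -> 001
Step 2: G0=(1+0>=2)=0 G1=G0|G2=0|1=1 G2=G1=0 -> 010
State from step 2 equals state from step 0 -> cycle length 2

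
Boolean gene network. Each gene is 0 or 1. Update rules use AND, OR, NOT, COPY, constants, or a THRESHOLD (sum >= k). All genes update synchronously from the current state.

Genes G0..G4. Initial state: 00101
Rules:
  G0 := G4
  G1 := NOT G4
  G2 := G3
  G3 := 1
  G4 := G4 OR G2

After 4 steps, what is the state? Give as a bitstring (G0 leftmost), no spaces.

Step 1: G0=G4=1 G1=NOT G4=NOT 1=0 G2=G3=0 G3=1(const) G4=G4|G2=1|1=1 -> 10011
Step 2: G0=G4=1 G1=NOT G4=NOT 1=0 G2=G3=1 G3=1(const) G4=G4|G2=1|0=1 -> 10111
Step 3: G0=G4=1 G1=NOT G4=NOT 1=0 G2=G3=1 G3=1(const) G4=G4|G2=1|1=1 -> 10111
Step 4: G0=G4=1 G1=NOT G4=NOT 1=0 G2=G3=1 G3=1(const) G4=G4|G2=1|1=1 -> 10111

10111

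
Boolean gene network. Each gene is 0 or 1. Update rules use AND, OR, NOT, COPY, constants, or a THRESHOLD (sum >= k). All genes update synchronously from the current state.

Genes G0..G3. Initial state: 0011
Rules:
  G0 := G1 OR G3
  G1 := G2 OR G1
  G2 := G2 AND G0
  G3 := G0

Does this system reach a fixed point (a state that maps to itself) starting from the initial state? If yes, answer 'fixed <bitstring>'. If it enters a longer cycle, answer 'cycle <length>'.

Step 0: 0011
Step 1: G0=G1|G3=0|1=1 G1=G2|G1=1|0=1 G2=G2&G0=1&0=0 G3=G0=0 -> 1100
Step 2: G0=G1|G3=1|0=1 G1=G2|G1=0|1=1 G2=G2&G0=0&1=0 G3=G0=1 -> 1101
Step 3: G0=G1|G3=1|1=1 G1=G2|G1=0|1=1 G2=G2&G0=0&1=0 G3=G0=1 -> 1101
Fixed point reached at step 2: 1101

Answer: fixed 1101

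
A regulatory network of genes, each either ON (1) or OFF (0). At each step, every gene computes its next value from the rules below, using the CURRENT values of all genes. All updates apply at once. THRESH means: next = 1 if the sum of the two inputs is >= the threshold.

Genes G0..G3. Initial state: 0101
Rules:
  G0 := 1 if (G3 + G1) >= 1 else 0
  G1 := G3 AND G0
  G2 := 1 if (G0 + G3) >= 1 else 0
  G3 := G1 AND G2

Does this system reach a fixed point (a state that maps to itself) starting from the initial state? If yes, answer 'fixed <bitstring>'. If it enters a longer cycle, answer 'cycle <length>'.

Step 0: 0101
Step 1: G0=(1+1>=1)=1 G1=G3&G0=1&0=0 G2=(0+1>=1)=1 G3=G1&G2=1&0=0 -> 1010
Step 2: G0=(0+0>=1)=0 G1=G3&G0=0&1=0 G2=(1+0>=1)=1 G3=G1&G2=0&1=0 -> 0010
Step 3: G0=(0+0>=1)=0 G1=G3&G0=0&0=0 G2=(0+0>=1)=0 G3=G1&G2=0&1=0 -> 0000
Step 4: G0=(0+0>=1)=0 G1=G3&G0=0&0=0 G2=(0+0>=1)=0 G3=G1&G2=0&0=0 -> 0000
Fixed point reached at step 3: 0000

Answer: fixed 0000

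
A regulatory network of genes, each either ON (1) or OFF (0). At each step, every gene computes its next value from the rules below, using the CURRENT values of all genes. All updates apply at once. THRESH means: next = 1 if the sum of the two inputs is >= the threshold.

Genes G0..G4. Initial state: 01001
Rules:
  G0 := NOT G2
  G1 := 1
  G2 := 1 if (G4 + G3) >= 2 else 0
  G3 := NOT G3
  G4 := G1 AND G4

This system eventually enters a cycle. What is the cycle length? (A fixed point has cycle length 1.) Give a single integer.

Answer: 2

Derivation:
Step 0: 01001
Step 1: G0=NOT G2=NOT 0=1 G1=1(const) G2=(1+0>=2)=0 G3=NOT G3=NOT 0=1 G4=G1&G4=1&1=1 -> 11011
Step 2: G0=NOT G2=NOT 0=1 G1=1(const) G2=(1+1>=2)=1 G3=NOT G3=NOT 1=0 G4=G1&G4=1&1=1 -> 11101
Step 3: G0=NOT G2=NOT 1=0 G1=1(const) G2=(1+0>=2)=0 G3=NOT G3=NOT 0=1 G4=G1&G4=1&1=1 -> 01011
Step 4: G0=NOT G2=NOT 0=1 G1=1(const) G2=(1+1>=2)=1 G3=NOT G3=NOT 1=0 G4=G1&G4=1&1=1 -> 11101
State from step 4 equals state from step 2 -> cycle length 2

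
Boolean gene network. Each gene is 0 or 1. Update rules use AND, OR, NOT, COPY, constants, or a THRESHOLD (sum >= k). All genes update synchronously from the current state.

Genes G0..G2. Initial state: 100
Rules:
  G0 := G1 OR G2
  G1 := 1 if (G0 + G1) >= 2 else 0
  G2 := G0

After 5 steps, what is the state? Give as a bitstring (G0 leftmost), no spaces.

Step 1: G0=G1|G2=0|0=0 G1=(1+0>=2)=0 G2=G0=1 -> 001
Step 2: G0=G1|G2=0|1=1 G1=(0+0>=2)=0 G2=G0=0 -> 100
Step 3: G0=G1|G2=0|0=0 G1=(1+0>=2)=0 G2=G0=1 -> 001
Step 4: G0=G1|G2=0|1=1 G1=(0+0>=2)=0 G2=G0=0 -> 100
Step 5: G0=G1|G2=0|0=0 G1=(1+0>=2)=0 G2=G0=1 -> 001

001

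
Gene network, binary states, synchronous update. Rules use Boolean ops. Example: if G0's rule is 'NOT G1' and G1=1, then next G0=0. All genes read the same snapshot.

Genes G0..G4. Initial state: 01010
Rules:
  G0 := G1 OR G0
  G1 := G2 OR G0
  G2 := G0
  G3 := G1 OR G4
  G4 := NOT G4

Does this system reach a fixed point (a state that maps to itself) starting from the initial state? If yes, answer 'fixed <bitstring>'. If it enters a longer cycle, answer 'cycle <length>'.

Step 0: 01010
Step 1: G0=G1|G0=1|0=1 G1=G2|G0=0|0=0 G2=G0=0 G3=G1|G4=1|0=1 G4=NOT G4=NOT 0=1 -> 10011
Step 2: G0=G1|G0=0|1=1 G1=G2|G0=0|1=1 G2=G0=1 G3=G1|G4=0|1=1 G4=NOT G4=NOT 1=0 -> 11110
Step 3: G0=G1|G0=1|1=1 G1=G2|G0=1|1=1 G2=G0=1 G3=G1|G4=1|0=1 G4=NOT G4=NOT 0=1 -> 11111
Step 4: G0=G1|G0=1|1=1 G1=G2|G0=1|1=1 G2=G0=1 G3=G1|G4=1|1=1 G4=NOT G4=NOT 1=0 -> 11110
Cycle of length 2 starting at step 2 -> no fixed point

Answer: cycle 2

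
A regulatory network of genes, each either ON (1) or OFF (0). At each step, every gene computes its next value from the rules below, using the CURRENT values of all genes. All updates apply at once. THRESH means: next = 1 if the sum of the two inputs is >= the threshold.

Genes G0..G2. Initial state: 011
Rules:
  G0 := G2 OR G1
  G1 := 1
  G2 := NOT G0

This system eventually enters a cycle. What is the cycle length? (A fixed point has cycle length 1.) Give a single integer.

Step 0: 011
Step 1: G0=G2|G1=1|1=1 G1=1(const) G2=NOT G0=NOT 0=1 -> 111
Step 2: G0=G2|G1=1|1=1 G1=1(const) G2=NOT G0=NOT 1=0 -> 110
Step 3: G0=G2|G1=0|1=1 G1=1(const) G2=NOT G0=NOT 1=0 -> 110
State from step 3 equals state from step 2 -> cycle length 1

Answer: 1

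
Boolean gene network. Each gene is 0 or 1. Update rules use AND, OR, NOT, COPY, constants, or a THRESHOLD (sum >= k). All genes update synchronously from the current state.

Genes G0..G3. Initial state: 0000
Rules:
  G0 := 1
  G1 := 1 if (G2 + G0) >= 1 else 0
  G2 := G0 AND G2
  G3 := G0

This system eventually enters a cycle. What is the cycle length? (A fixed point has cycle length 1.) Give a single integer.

Answer: 1

Derivation:
Step 0: 0000
Step 1: G0=1(const) G1=(0+0>=1)=0 G2=G0&G2=0&0=0 G3=G0=0 -> 1000
Step 2: G0=1(const) G1=(0+1>=1)=1 G2=G0&G2=1&0=0 G3=G0=1 -> 1101
Step 3: G0=1(const) G1=(0+1>=1)=1 G2=G0&G2=1&0=0 G3=G0=1 -> 1101
State from step 3 equals state from step 2 -> cycle length 1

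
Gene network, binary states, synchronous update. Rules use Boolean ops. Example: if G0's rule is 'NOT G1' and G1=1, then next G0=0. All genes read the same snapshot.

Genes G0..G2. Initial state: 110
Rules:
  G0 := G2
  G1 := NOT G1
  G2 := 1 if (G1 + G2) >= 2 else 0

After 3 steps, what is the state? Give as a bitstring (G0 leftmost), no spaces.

Step 1: G0=G2=0 G1=NOT G1=NOT 1=0 G2=(1+0>=2)=0 -> 000
Step 2: G0=G2=0 G1=NOT G1=NOT 0=1 G2=(0+0>=2)=0 -> 010
Step 3: G0=G2=0 G1=NOT G1=NOT 1=0 G2=(1+0>=2)=0 -> 000

000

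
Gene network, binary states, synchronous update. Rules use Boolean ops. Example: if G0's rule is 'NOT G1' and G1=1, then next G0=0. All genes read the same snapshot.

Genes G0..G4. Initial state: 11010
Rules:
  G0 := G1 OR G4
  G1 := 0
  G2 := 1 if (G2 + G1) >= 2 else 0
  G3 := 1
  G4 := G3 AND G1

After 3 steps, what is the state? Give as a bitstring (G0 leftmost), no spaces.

Step 1: G0=G1|G4=1|0=1 G1=0(const) G2=(0+1>=2)=0 G3=1(const) G4=G3&G1=1&1=1 -> 10011
Step 2: G0=G1|G4=0|1=1 G1=0(const) G2=(0+0>=2)=0 G3=1(const) G4=G3&G1=1&0=0 -> 10010
Step 3: G0=G1|G4=0|0=0 G1=0(const) G2=(0+0>=2)=0 G3=1(const) G4=G3&G1=1&0=0 -> 00010

00010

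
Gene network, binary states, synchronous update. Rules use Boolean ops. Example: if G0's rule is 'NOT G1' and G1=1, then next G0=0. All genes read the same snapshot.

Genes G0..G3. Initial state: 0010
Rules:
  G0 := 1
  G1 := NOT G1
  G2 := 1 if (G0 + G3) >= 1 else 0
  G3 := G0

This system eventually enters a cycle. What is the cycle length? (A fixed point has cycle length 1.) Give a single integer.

Answer: 2

Derivation:
Step 0: 0010
Step 1: G0=1(const) G1=NOT G1=NOT 0=1 G2=(0+0>=1)=0 G3=G0=0 -> 1100
Step 2: G0=1(const) G1=NOT G1=NOT 1=0 G2=(1+0>=1)=1 G3=G0=1 -> 1011
Step 3: G0=1(const) G1=NOT G1=NOT 0=1 G2=(1+1>=1)=1 G3=G0=1 -> 1111
Step 4: G0=1(const) G1=NOT G1=NOT 1=0 G2=(1+1>=1)=1 G3=G0=1 -> 1011
State from step 4 equals state from step 2 -> cycle length 2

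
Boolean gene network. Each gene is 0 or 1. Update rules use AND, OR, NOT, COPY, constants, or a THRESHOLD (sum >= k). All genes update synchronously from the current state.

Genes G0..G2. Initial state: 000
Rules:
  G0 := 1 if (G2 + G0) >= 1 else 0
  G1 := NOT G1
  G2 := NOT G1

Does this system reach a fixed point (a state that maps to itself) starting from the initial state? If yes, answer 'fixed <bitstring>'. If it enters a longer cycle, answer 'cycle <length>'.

Answer: cycle 2

Derivation:
Step 0: 000
Step 1: G0=(0+0>=1)=0 G1=NOT G1=NOT 0=1 G2=NOT G1=NOT 0=1 -> 011
Step 2: G0=(1+0>=1)=1 G1=NOT G1=NOT 1=0 G2=NOT G1=NOT 1=0 -> 100
Step 3: G0=(0+1>=1)=1 G1=NOT G1=NOT 0=1 G2=NOT G1=NOT 0=1 -> 111
Step 4: G0=(1+1>=1)=1 G1=NOT G1=NOT 1=0 G2=NOT G1=NOT 1=0 -> 100
Cycle of length 2 starting at step 2 -> no fixed point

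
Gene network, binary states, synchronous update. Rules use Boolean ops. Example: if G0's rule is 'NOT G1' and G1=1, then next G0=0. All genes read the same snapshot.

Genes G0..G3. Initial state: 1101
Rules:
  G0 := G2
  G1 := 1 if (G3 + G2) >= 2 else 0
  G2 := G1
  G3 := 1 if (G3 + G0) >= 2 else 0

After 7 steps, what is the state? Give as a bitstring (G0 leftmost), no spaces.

Step 1: G0=G2=0 G1=(1+0>=2)=0 G2=G1=1 G3=(1+1>=2)=1 -> 0011
Step 2: G0=G2=1 G1=(1+1>=2)=1 G2=G1=0 G3=(1+0>=2)=0 -> 1100
Step 3: G0=G2=0 G1=(0+0>=2)=0 G2=G1=1 G3=(0+1>=2)=0 -> 0010
Step 4: G0=G2=1 G1=(0+1>=2)=0 G2=G1=0 G3=(0+0>=2)=0 -> 1000
Step 5: G0=G2=0 G1=(0+0>=2)=0 G2=G1=0 G3=(0+1>=2)=0 -> 0000
Step 6: G0=G2=0 G1=(0+0>=2)=0 G2=G1=0 G3=(0+0>=2)=0 -> 0000
Step 7: G0=G2=0 G1=(0+0>=2)=0 G2=G1=0 G3=(0+0>=2)=0 -> 0000

0000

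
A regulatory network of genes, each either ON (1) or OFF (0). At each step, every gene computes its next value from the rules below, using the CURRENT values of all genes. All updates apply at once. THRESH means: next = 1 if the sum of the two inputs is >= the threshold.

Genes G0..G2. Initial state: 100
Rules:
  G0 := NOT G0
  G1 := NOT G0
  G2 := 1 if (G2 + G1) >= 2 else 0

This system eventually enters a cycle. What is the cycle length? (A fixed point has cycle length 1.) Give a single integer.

Answer: 2

Derivation:
Step 0: 100
Step 1: G0=NOT G0=NOT 1=0 G1=NOT G0=NOT 1=0 G2=(0+0>=2)=0 -> 000
Step 2: G0=NOT G0=NOT 0=1 G1=NOT G0=NOT 0=1 G2=(0+0>=2)=0 -> 110
Step 3: G0=NOT G0=NOT 1=0 G1=NOT G0=NOT 1=0 G2=(0+1>=2)=0 -> 000
State from step 3 equals state from step 1 -> cycle length 2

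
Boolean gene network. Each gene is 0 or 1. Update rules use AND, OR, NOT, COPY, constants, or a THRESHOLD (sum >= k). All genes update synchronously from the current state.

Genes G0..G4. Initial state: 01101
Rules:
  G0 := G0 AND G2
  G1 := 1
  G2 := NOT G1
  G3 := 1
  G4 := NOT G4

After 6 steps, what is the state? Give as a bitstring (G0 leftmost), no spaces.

Step 1: G0=G0&G2=0&1=0 G1=1(const) G2=NOT G1=NOT 1=0 G3=1(const) G4=NOT G4=NOT 1=0 -> 01010
Step 2: G0=G0&G2=0&0=0 G1=1(const) G2=NOT G1=NOT 1=0 G3=1(const) G4=NOT G4=NOT 0=1 -> 01011
Step 3: G0=G0&G2=0&0=0 G1=1(const) G2=NOT G1=NOT 1=0 G3=1(const) G4=NOT G4=NOT 1=0 -> 01010
Step 4: G0=G0&G2=0&0=0 G1=1(const) G2=NOT G1=NOT 1=0 G3=1(const) G4=NOT G4=NOT 0=1 -> 01011
Step 5: G0=G0&G2=0&0=0 G1=1(const) G2=NOT G1=NOT 1=0 G3=1(const) G4=NOT G4=NOT 1=0 -> 01010
Step 6: G0=G0&G2=0&0=0 G1=1(const) G2=NOT G1=NOT 1=0 G3=1(const) G4=NOT G4=NOT 0=1 -> 01011

01011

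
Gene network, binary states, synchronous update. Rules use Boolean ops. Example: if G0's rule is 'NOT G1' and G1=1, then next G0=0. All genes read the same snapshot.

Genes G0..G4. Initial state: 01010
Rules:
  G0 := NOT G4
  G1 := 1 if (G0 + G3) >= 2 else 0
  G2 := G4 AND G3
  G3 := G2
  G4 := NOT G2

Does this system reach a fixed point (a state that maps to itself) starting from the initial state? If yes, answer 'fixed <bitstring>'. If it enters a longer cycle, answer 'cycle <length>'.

Step 0: 01010
Step 1: G0=NOT G4=NOT 0=1 G1=(0+1>=2)=0 G2=G4&G3=0&1=0 G3=G2=0 G4=NOT G2=NOT 0=1 -> 10001
Step 2: G0=NOT G4=NOT 1=0 G1=(1+0>=2)=0 G2=G4&G3=1&0=0 G3=G2=0 G4=NOT G2=NOT 0=1 -> 00001
Step 3: G0=NOT G4=NOT 1=0 G1=(0+0>=2)=0 G2=G4&G3=1&0=0 G3=G2=0 G4=NOT G2=NOT 0=1 -> 00001
Fixed point reached at step 2: 00001

Answer: fixed 00001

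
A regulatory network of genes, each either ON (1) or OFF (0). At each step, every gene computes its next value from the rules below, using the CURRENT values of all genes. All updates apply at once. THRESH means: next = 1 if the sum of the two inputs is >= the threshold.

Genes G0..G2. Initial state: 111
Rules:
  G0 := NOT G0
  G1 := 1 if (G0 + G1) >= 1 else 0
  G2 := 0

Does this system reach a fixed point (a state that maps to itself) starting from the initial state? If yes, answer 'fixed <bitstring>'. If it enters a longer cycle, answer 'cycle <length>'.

Step 0: 111
Step 1: G0=NOT G0=NOT 1=0 G1=(1+1>=1)=1 G2=0(const) -> 010
Step 2: G0=NOT G0=NOT 0=1 G1=(0+1>=1)=1 G2=0(const) -> 110
Step 3: G0=NOT G0=NOT 1=0 G1=(1+1>=1)=1 G2=0(const) -> 010
Cycle of length 2 starting at step 1 -> no fixed point

Answer: cycle 2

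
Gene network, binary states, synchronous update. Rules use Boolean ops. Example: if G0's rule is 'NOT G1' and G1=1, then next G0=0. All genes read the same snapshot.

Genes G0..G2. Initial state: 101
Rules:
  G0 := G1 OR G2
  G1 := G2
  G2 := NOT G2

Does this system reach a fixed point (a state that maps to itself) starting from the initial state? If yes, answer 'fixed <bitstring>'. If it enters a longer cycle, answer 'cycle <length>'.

Step 0: 101
Step 1: G0=G1|G2=0|1=1 G1=G2=1 G2=NOT G2=NOT 1=0 -> 110
Step 2: G0=G1|G2=1|0=1 G1=G2=0 G2=NOT G2=NOT 0=1 -> 101
Cycle of length 2 starting at step 0 -> no fixed point

Answer: cycle 2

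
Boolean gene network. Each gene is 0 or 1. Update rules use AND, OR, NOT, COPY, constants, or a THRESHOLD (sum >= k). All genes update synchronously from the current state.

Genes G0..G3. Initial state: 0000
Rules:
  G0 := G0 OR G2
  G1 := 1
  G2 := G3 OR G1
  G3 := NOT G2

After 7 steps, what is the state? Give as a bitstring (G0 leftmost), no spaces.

Step 1: G0=G0|G2=0|0=0 G1=1(const) G2=G3|G1=0|0=0 G3=NOT G2=NOT 0=1 -> 0101
Step 2: G0=G0|G2=0|0=0 G1=1(const) G2=G3|G1=1|1=1 G3=NOT G2=NOT 0=1 -> 0111
Step 3: G0=G0|G2=0|1=1 G1=1(const) G2=G3|G1=1|1=1 G3=NOT G2=NOT 1=0 -> 1110
Step 4: G0=G0|G2=1|1=1 G1=1(const) G2=G3|G1=0|1=1 G3=NOT G2=NOT 1=0 -> 1110
Step 5: G0=G0|G2=1|1=1 G1=1(const) G2=G3|G1=0|1=1 G3=NOT G2=NOT 1=0 -> 1110
Step 6: G0=G0|G2=1|1=1 G1=1(const) G2=G3|G1=0|1=1 G3=NOT G2=NOT 1=0 -> 1110
Step 7: G0=G0|G2=1|1=1 G1=1(const) G2=G3|G1=0|1=1 G3=NOT G2=NOT 1=0 -> 1110

1110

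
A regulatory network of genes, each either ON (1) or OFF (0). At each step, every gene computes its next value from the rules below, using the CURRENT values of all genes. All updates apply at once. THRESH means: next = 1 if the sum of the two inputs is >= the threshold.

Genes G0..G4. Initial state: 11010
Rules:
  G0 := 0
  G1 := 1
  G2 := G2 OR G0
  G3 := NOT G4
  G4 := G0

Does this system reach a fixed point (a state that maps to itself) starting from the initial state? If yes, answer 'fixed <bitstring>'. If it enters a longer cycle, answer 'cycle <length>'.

Answer: fixed 01110

Derivation:
Step 0: 11010
Step 1: G0=0(const) G1=1(const) G2=G2|G0=0|1=1 G3=NOT G4=NOT 0=1 G4=G0=1 -> 01111
Step 2: G0=0(const) G1=1(const) G2=G2|G0=1|0=1 G3=NOT G4=NOT 1=0 G4=G0=0 -> 01100
Step 3: G0=0(const) G1=1(const) G2=G2|G0=1|0=1 G3=NOT G4=NOT 0=1 G4=G0=0 -> 01110
Step 4: G0=0(const) G1=1(const) G2=G2|G0=1|0=1 G3=NOT G4=NOT 0=1 G4=G0=0 -> 01110
Fixed point reached at step 3: 01110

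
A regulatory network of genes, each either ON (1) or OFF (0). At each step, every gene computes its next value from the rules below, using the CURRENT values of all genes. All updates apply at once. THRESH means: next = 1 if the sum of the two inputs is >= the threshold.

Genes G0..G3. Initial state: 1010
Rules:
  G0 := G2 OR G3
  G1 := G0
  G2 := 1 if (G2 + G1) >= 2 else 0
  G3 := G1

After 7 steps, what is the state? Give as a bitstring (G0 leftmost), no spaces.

Step 1: G0=G2|G3=1|0=1 G1=G0=1 G2=(1+0>=2)=0 G3=G1=0 -> 1100
Step 2: G0=G2|G3=0|0=0 G1=G0=1 G2=(0+1>=2)=0 G3=G1=1 -> 0101
Step 3: G0=G2|G3=0|1=1 G1=G0=0 G2=(0+1>=2)=0 G3=G1=1 -> 1001
Step 4: G0=G2|G3=0|1=1 G1=G0=1 G2=(0+0>=2)=0 G3=G1=0 -> 1100
Step 5: G0=G2|G3=0|0=0 G1=G0=1 G2=(0+1>=2)=0 G3=G1=1 -> 0101
Step 6: G0=G2|G3=0|1=1 G1=G0=0 G2=(0+1>=2)=0 G3=G1=1 -> 1001
Step 7: G0=G2|G3=0|1=1 G1=G0=1 G2=(0+0>=2)=0 G3=G1=0 -> 1100

1100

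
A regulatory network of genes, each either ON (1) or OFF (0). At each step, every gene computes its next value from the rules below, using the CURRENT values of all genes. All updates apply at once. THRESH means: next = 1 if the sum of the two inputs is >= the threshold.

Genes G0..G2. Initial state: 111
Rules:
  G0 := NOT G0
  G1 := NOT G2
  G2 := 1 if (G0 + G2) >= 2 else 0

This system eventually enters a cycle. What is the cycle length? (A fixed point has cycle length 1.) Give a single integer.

Answer: 2

Derivation:
Step 0: 111
Step 1: G0=NOT G0=NOT 1=0 G1=NOT G2=NOT 1=0 G2=(1+1>=2)=1 -> 001
Step 2: G0=NOT G0=NOT 0=1 G1=NOT G2=NOT 1=0 G2=(0+1>=2)=0 -> 100
Step 3: G0=NOT G0=NOT 1=0 G1=NOT G2=NOT 0=1 G2=(1+0>=2)=0 -> 010
Step 4: G0=NOT G0=NOT 0=1 G1=NOT G2=NOT 0=1 G2=(0+0>=2)=0 -> 110
Step 5: G0=NOT G0=NOT 1=0 G1=NOT G2=NOT 0=1 G2=(1+0>=2)=0 -> 010
State from step 5 equals state from step 3 -> cycle length 2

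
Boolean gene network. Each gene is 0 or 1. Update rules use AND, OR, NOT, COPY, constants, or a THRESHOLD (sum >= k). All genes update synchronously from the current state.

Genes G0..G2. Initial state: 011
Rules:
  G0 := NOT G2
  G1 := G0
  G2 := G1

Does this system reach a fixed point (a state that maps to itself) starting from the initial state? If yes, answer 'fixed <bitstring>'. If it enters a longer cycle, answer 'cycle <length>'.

Step 0: 011
Step 1: G0=NOT G2=NOT 1=0 G1=G0=0 G2=G1=1 -> 001
Step 2: G0=NOT G2=NOT 1=0 G1=G0=0 G2=G1=0 -> 000
Step 3: G0=NOT G2=NOT 0=1 G1=G0=0 G2=G1=0 -> 100
Step 4: G0=NOT G2=NOT 0=1 G1=G0=1 G2=G1=0 -> 110
Step 5: G0=NOT G2=NOT 0=1 G1=G0=1 G2=G1=1 -> 111
Step 6: G0=NOT G2=NOT 1=0 G1=G0=1 G2=G1=1 -> 011
Cycle of length 6 starting at step 0 -> no fixed point

Answer: cycle 6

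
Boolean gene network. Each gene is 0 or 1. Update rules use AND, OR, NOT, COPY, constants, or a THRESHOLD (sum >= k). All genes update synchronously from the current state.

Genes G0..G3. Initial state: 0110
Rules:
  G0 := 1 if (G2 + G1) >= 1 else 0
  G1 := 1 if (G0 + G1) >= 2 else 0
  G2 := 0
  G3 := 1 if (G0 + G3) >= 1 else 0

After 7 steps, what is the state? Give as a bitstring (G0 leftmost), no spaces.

Step 1: G0=(1+1>=1)=1 G1=(0+1>=2)=0 G2=0(const) G3=(0+0>=1)=0 -> 1000
Step 2: G0=(0+0>=1)=0 G1=(1+0>=2)=0 G2=0(const) G3=(1+0>=1)=1 -> 0001
Step 3: G0=(0+0>=1)=0 G1=(0+0>=2)=0 G2=0(const) G3=(0+1>=1)=1 -> 0001
Step 4: G0=(0+0>=1)=0 G1=(0+0>=2)=0 G2=0(const) G3=(0+1>=1)=1 -> 0001
Step 5: G0=(0+0>=1)=0 G1=(0+0>=2)=0 G2=0(const) G3=(0+1>=1)=1 -> 0001
Step 6: G0=(0+0>=1)=0 G1=(0+0>=2)=0 G2=0(const) G3=(0+1>=1)=1 -> 0001
Step 7: G0=(0+0>=1)=0 G1=(0+0>=2)=0 G2=0(const) G3=(0+1>=1)=1 -> 0001

0001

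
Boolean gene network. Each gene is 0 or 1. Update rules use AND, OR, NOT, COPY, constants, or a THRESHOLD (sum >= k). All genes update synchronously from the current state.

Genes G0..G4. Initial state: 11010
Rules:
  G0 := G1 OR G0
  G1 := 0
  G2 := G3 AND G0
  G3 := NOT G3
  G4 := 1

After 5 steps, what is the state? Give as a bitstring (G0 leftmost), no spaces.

Step 1: G0=G1|G0=1|1=1 G1=0(const) G2=G3&G0=1&1=1 G3=NOT G3=NOT 1=0 G4=1(const) -> 10101
Step 2: G0=G1|G0=0|1=1 G1=0(const) G2=G3&G0=0&1=0 G3=NOT G3=NOT 0=1 G4=1(const) -> 10011
Step 3: G0=G1|G0=0|1=1 G1=0(const) G2=G3&G0=1&1=1 G3=NOT G3=NOT 1=0 G4=1(const) -> 10101
Step 4: G0=G1|G0=0|1=1 G1=0(const) G2=G3&G0=0&1=0 G3=NOT G3=NOT 0=1 G4=1(const) -> 10011
Step 5: G0=G1|G0=0|1=1 G1=0(const) G2=G3&G0=1&1=1 G3=NOT G3=NOT 1=0 G4=1(const) -> 10101

10101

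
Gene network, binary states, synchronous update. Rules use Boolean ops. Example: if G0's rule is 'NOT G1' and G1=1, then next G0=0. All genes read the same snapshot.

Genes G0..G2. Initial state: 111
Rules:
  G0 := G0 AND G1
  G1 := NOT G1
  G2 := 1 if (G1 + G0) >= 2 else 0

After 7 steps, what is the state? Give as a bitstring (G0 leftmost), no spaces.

Step 1: G0=G0&G1=1&1=1 G1=NOT G1=NOT 1=0 G2=(1+1>=2)=1 -> 101
Step 2: G0=G0&G1=1&0=0 G1=NOT G1=NOT 0=1 G2=(0+1>=2)=0 -> 010
Step 3: G0=G0&G1=0&1=0 G1=NOT G1=NOT 1=0 G2=(1+0>=2)=0 -> 000
Step 4: G0=G0&G1=0&0=0 G1=NOT G1=NOT 0=1 G2=(0+0>=2)=0 -> 010
Step 5: G0=G0&G1=0&1=0 G1=NOT G1=NOT 1=0 G2=(1+0>=2)=0 -> 000
Step 6: G0=G0&G1=0&0=0 G1=NOT G1=NOT 0=1 G2=(0+0>=2)=0 -> 010
Step 7: G0=G0&G1=0&1=0 G1=NOT G1=NOT 1=0 G2=(1+0>=2)=0 -> 000

000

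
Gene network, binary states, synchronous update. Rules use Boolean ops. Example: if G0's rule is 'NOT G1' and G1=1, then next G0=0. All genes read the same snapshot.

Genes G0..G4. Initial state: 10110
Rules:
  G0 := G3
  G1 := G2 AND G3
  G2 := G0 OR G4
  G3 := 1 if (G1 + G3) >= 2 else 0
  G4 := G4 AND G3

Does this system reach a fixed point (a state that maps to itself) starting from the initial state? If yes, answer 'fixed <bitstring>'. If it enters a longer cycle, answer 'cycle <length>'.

Step 0: 10110
Step 1: G0=G3=1 G1=G2&G3=1&1=1 G2=G0|G4=1|0=1 G3=(0+1>=2)=0 G4=G4&G3=0&1=0 -> 11100
Step 2: G0=G3=0 G1=G2&G3=1&0=0 G2=G0|G4=1|0=1 G3=(1+0>=2)=0 G4=G4&G3=0&0=0 -> 00100
Step 3: G0=G3=0 G1=G2&G3=1&0=0 G2=G0|G4=0|0=0 G3=(0+0>=2)=0 G4=G4&G3=0&0=0 -> 00000
Step 4: G0=G3=0 G1=G2&G3=0&0=0 G2=G0|G4=0|0=0 G3=(0+0>=2)=0 G4=G4&G3=0&0=0 -> 00000
Fixed point reached at step 3: 00000

Answer: fixed 00000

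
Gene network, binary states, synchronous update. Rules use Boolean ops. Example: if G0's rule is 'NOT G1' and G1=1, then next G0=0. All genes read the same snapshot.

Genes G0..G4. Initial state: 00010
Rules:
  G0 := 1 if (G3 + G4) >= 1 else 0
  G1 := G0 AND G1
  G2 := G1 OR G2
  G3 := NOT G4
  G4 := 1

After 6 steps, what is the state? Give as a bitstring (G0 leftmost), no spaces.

Step 1: G0=(1+0>=1)=1 G1=G0&G1=0&0=0 G2=G1|G2=0|0=0 G3=NOT G4=NOT 0=1 G4=1(const) -> 10011
Step 2: G0=(1+1>=1)=1 G1=G0&G1=1&0=0 G2=G1|G2=0|0=0 G3=NOT G4=NOT 1=0 G4=1(const) -> 10001
Step 3: G0=(0+1>=1)=1 G1=G0&G1=1&0=0 G2=G1|G2=0|0=0 G3=NOT G4=NOT 1=0 G4=1(const) -> 10001
Step 4: G0=(0+1>=1)=1 G1=G0&G1=1&0=0 G2=G1|G2=0|0=0 G3=NOT G4=NOT 1=0 G4=1(const) -> 10001
Step 5: G0=(0+1>=1)=1 G1=G0&G1=1&0=0 G2=G1|G2=0|0=0 G3=NOT G4=NOT 1=0 G4=1(const) -> 10001
Step 6: G0=(0+1>=1)=1 G1=G0&G1=1&0=0 G2=G1|G2=0|0=0 G3=NOT G4=NOT 1=0 G4=1(const) -> 10001

10001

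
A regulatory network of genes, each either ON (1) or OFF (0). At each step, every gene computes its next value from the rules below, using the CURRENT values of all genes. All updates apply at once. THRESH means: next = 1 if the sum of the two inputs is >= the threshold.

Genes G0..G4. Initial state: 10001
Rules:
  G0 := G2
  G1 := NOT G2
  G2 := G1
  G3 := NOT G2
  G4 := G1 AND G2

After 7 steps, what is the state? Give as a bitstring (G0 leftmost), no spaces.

Step 1: G0=G2=0 G1=NOT G2=NOT 0=1 G2=G1=0 G3=NOT G2=NOT 0=1 G4=G1&G2=0&0=0 -> 01010
Step 2: G0=G2=0 G1=NOT G2=NOT 0=1 G2=G1=1 G3=NOT G2=NOT 0=1 G4=G1&G2=1&0=0 -> 01110
Step 3: G0=G2=1 G1=NOT G2=NOT 1=0 G2=G1=1 G3=NOT G2=NOT 1=0 G4=G1&G2=1&1=1 -> 10101
Step 4: G0=G2=1 G1=NOT G2=NOT 1=0 G2=G1=0 G3=NOT G2=NOT 1=0 G4=G1&G2=0&1=0 -> 10000
Step 5: G0=G2=0 G1=NOT G2=NOT 0=1 G2=G1=0 G3=NOT G2=NOT 0=1 G4=G1&G2=0&0=0 -> 01010
Step 6: G0=G2=0 G1=NOT G2=NOT 0=1 G2=G1=1 G3=NOT G2=NOT 0=1 G4=G1&G2=1&0=0 -> 01110
Step 7: G0=G2=1 G1=NOT G2=NOT 1=0 G2=G1=1 G3=NOT G2=NOT 1=0 G4=G1&G2=1&1=1 -> 10101

10101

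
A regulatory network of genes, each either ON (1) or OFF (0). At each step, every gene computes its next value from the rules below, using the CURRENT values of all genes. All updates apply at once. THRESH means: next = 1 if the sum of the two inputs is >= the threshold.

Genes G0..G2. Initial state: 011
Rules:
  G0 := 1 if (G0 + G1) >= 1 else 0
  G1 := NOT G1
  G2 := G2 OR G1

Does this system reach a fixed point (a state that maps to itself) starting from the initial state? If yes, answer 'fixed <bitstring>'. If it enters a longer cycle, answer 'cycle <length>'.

Step 0: 011
Step 1: G0=(0+1>=1)=1 G1=NOT G1=NOT 1=0 G2=G2|G1=1|1=1 -> 101
Step 2: G0=(1+0>=1)=1 G1=NOT G1=NOT 0=1 G2=G2|G1=1|0=1 -> 111
Step 3: G0=(1+1>=1)=1 G1=NOT G1=NOT 1=0 G2=G2|G1=1|1=1 -> 101
Cycle of length 2 starting at step 1 -> no fixed point

Answer: cycle 2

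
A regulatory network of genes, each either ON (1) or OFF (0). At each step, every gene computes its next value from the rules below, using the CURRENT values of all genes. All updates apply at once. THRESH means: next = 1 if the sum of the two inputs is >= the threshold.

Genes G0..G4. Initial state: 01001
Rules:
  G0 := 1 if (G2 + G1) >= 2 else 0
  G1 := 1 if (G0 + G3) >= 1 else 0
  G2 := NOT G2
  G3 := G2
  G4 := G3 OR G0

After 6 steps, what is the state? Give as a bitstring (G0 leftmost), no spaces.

Step 1: G0=(0+1>=2)=0 G1=(0+0>=1)=0 G2=NOT G2=NOT 0=1 G3=G2=0 G4=G3|G0=0|0=0 -> 00100
Step 2: G0=(1+0>=2)=0 G1=(0+0>=1)=0 G2=NOT G2=NOT 1=0 G3=G2=1 G4=G3|G0=0|0=0 -> 00010
Step 3: G0=(0+0>=2)=0 G1=(0+1>=1)=1 G2=NOT G2=NOT 0=1 G3=G2=0 G4=G3|G0=1|0=1 -> 01101
Step 4: G0=(1+1>=2)=1 G1=(0+0>=1)=0 G2=NOT G2=NOT 1=0 G3=G2=1 G4=G3|G0=0|0=0 -> 10010
Step 5: G0=(0+0>=2)=0 G1=(1+1>=1)=1 G2=NOT G2=NOT 0=1 G3=G2=0 G4=G3|G0=1|1=1 -> 01101
Step 6: G0=(1+1>=2)=1 G1=(0+0>=1)=0 G2=NOT G2=NOT 1=0 G3=G2=1 G4=G3|G0=0|0=0 -> 10010

10010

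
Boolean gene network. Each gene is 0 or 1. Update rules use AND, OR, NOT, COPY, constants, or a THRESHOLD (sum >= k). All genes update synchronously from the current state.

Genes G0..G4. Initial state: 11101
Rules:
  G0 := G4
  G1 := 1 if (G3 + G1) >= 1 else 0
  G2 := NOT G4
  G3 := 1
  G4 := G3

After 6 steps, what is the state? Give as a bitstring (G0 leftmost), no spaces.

Step 1: G0=G4=1 G1=(0+1>=1)=1 G2=NOT G4=NOT 1=0 G3=1(const) G4=G3=0 -> 11010
Step 2: G0=G4=0 G1=(1+1>=1)=1 G2=NOT G4=NOT 0=1 G3=1(const) G4=G3=1 -> 01111
Step 3: G0=G4=1 G1=(1+1>=1)=1 G2=NOT G4=NOT 1=0 G3=1(const) G4=G3=1 -> 11011
Step 4: G0=G4=1 G1=(1+1>=1)=1 G2=NOT G4=NOT 1=0 G3=1(const) G4=G3=1 -> 11011
Step 5: G0=G4=1 G1=(1+1>=1)=1 G2=NOT G4=NOT 1=0 G3=1(const) G4=G3=1 -> 11011
Step 6: G0=G4=1 G1=(1+1>=1)=1 G2=NOT G4=NOT 1=0 G3=1(const) G4=G3=1 -> 11011

11011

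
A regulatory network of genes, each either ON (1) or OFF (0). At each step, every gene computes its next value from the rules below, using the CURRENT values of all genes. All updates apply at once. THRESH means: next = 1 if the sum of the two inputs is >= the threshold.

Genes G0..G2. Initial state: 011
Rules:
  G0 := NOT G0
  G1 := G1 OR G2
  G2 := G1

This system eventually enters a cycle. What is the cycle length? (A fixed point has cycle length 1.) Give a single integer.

Answer: 2

Derivation:
Step 0: 011
Step 1: G0=NOT G0=NOT 0=1 G1=G1|G2=1|1=1 G2=G1=1 -> 111
Step 2: G0=NOT G0=NOT 1=0 G1=G1|G2=1|1=1 G2=G1=1 -> 011
State from step 2 equals state from step 0 -> cycle length 2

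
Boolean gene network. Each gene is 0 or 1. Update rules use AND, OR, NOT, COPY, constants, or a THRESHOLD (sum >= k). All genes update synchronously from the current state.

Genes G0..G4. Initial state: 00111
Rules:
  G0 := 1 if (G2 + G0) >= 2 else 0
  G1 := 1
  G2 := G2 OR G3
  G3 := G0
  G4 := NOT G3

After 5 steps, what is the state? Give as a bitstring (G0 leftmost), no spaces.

Step 1: G0=(1+0>=2)=0 G1=1(const) G2=G2|G3=1|1=1 G3=G0=0 G4=NOT G3=NOT 1=0 -> 01100
Step 2: G0=(1+0>=2)=0 G1=1(const) G2=G2|G3=1|0=1 G3=G0=0 G4=NOT G3=NOT 0=1 -> 01101
Step 3: G0=(1+0>=2)=0 G1=1(const) G2=G2|G3=1|0=1 G3=G0=0 G4=NOT G3=NOT 0=1 -> 01101
Step 4: G0=(1+0>=2)=0 G1=1(const) G2=G2|G3=1|0=1 G3=G0=0 G4=NOT G3=NOT 0=1 -> 01101
Step 5: G0=(1+0>=2)=0 G1=1(const) G2=G2|G3=1|0=1 G3=G0=0 G4=NOT G3=NOT 0=1 -> 01101

01101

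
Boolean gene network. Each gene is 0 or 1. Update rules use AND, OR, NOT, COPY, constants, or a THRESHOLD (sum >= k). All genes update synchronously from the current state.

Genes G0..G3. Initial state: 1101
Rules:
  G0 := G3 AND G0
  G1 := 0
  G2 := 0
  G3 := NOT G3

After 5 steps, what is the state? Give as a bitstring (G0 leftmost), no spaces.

Step 1: G0=G3&G0=1&1=1 G1=0(const) G2=0(const) G3=NOT G3=NOT 1=0 -> 1000
Step 2: G0=G3&G0=0&1=0 G1=0(const) G2=0(const) G3=NOT G3=NOT 0=1 -> 0001
Step 3: G0=G3&G0=1&0=0 G1=0(const) G2=0(const) G3=NOT G3=NOT 1=0 -> 0000
Step 4: G0=G3&G0=0&0=0 G1=0(const) G2=0(const) G3=NOT G3=NOT 0=1 -> 0001
Step 5: G0=G3&G0=1&0=0 G1=0(const) G2=0(const) G3=NOT G3=NOT 1=0 -> 0000

0000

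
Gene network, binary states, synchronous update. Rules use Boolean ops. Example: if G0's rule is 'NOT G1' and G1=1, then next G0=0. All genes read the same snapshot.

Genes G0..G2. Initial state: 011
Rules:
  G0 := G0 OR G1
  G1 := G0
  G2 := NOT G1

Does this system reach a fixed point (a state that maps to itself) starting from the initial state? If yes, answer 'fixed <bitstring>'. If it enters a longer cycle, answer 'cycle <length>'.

Step 0: 011
Step 1: G0=G0|G1=0|1=1 G1=G0=0 G2=NOT G1=NOT 1=0 -> 100
Step 2: G0=G0|G1=1|0=1 G1=G0=1 G2=NOT G1=NOT 0=1 -> 111
Step 3: G0=G0|G1=1|1=1 G1=G0=1 G2=NOT G1=NOT 1=0 -> 110
Step 4: G0=G0|G1=1|1=1 G1=G0=1 G2=NOT G1=NOT 1=0 -> 110
Fixed point reached at step 3: 110

Answer: fixed 110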